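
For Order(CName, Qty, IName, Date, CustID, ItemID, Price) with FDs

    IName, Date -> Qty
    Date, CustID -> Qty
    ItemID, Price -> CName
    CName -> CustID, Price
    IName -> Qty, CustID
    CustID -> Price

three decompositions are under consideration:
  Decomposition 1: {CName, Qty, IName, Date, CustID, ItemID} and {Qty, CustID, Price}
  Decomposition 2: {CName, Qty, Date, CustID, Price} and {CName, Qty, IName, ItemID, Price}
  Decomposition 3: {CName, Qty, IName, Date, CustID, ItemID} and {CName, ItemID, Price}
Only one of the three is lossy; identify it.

Decomposition 2

Decomposition 1: common = {Qty, CustID}, closure = {Qty, CustID, Price} → lossless.
Decomposition 2: common = {CName, Qty, Price}, closure = {CName, Qty, CustID, Price} → lossy.
Decomposition 3: common = {CName, ItemID}, closure = {CName, CustID, ItemID, Price} → lossless.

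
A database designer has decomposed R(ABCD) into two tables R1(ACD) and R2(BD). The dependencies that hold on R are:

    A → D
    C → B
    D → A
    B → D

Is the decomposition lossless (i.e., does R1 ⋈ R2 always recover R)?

No

Common attributes: R1 ∩ R2 = {D}.
Closure of {D}: D → A applies, adding A. So (D)⁺ = {AD}.
The closure contains neither all of R1 = {ACD} nor all of R2 = {BD}, so the common attributes are not a superkey of either fragment. The join is lossy.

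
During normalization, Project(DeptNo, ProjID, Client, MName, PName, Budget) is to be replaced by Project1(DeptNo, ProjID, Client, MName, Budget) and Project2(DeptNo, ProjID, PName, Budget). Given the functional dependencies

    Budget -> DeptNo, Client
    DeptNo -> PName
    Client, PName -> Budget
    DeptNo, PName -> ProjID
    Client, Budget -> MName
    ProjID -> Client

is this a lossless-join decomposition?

Common attributes: Project1 ∩ Project2 = {DeptNo, ProjID, Budget}.
Closure of {DeptNo, ProjID, Budget}: Budget → DeptNo, Client applies, adding Client; DeptNo → PName applies, adding PName; Client, Budget → MName applies, adding MName. So (DeptNo, ProjID, Budget)⁺ = {DeptNo, ProjID, Client, MName, PName, Budget}.
This closure contains every attribute of Project1, so Project1 ∩ Project2 → Project1. The join is lossless.

Yes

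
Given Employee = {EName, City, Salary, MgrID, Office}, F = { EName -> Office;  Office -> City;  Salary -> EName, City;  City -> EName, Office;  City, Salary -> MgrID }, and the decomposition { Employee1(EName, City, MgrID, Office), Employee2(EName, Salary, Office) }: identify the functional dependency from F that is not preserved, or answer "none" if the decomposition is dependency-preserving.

Check City, Salary → MgrID: no single fragment contains all of {City, Salary, MgrID}, and the restricted closure of {City, Salary} across the fragments never reaches {MgrID}.
EName → Office is preserved.
Office → City is preserved.
Salary → EName, City is preserved.
City → EName, Office is preserved.

City, Salary -> MgrID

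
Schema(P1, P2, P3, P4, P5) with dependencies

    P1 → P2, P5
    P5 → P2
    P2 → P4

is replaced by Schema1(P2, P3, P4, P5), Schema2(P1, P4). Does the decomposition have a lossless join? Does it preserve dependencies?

lossy and not dependency-preserving

Lossless test: (P4)⁺ = {P4}, which is a superkey of neither fragment — lossy.
Dependency preservation: the restricted closure of {P1} across the fragments never reaches {P2, P5}, so P1 → P2, P5 cannot be enforced without a join — not preserved.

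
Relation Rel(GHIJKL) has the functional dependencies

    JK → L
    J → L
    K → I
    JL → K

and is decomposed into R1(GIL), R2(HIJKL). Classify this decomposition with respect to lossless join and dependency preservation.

Lossless test: (IL)⁺ = {IL}, which is a superkey of neither fragment — lossy.
Dependency preservation: every FD's attributes lie within a single fragment, so each can be enforced locally — preserved.

lossy but dependency-preserving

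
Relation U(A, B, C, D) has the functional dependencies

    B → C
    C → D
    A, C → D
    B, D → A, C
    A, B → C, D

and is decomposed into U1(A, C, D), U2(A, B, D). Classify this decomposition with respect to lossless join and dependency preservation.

Lossless test: (A, D)⁺ = {A, D}, which is a superkey of neither fragment — lossy.
Dependency preservation: the restricted closure of {B} across the fragments never reaches {C}, so B → C cannot be enforced without a join — not preserved.

lossy and not dependency-preserving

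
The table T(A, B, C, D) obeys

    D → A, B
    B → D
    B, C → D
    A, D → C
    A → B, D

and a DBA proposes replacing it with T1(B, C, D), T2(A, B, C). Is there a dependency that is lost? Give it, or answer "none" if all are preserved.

D → A, B: restricted closure across fragments reaches A, B.
B → D lies within T1.
B, C → D lies within T1.
A, D → C: restricted closure across fragments reaches C.
A → B, D: restricted closure across fragments reaches B, D.
Every dependency is enforceable on the fragments, so the decomposition is dependency-preserving.

none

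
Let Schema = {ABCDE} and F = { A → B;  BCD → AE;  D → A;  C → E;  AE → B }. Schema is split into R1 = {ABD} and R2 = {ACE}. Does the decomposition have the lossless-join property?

Common attributes: R1 ∩ R2 = {A}.
Closure of {A}: A → B applies, adding B. So (A)⁺ = {AB}.
The closure contains neither all of R1 = {ABD} nor all of R2 = {ACE}, so the common attributes are not a superkey of either fragment. The join is lossy.

No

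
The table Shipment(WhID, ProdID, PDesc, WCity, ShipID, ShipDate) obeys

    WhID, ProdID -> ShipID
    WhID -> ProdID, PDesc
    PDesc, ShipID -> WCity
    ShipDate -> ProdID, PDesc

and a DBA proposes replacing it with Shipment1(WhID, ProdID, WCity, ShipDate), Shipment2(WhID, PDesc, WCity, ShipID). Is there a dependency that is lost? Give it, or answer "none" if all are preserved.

ShipDate -> ProdID, PDesc

Check ShipDate → ProdID, PDesc: no single fragment contains all of {ProdID, PDesc, ShipDate}, and the restricted closure of {ShipDate} across the fragments never reaches {ProdID, PDesc}.
WhID, ProdID → ShipID is preserved.
WhID → ProdID, PDesc is preserved.
PDesc, ShipID → WCity is preserved.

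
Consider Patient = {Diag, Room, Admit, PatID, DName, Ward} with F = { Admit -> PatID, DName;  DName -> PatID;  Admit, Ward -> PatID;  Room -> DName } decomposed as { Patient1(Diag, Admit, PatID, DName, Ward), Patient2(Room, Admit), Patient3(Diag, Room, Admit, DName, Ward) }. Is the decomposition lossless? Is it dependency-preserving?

lossless and dependency-preserving

Lossless test (chase): Rows 1 and 2 agree on Admit; apply Admit→PatID, DName and equate their PatID, DName entries. Rows 1 and 3 agree on Admit; apply Admit→PatID, DName and equate their PatID, DName entries. Row 3 is now all distinguished symbols — the join is lossless.
Dependency preservation: every FD's attributes lie within a single fragment, so each can be enforced locally — preserved.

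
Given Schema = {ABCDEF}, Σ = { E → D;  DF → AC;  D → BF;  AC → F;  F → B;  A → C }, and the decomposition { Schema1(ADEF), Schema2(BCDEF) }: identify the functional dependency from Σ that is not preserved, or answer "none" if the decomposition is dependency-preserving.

Check A → C: no single fragment contains all of {AC}, and the restricted closure of {A} across the fragments never reaches {C}.
E → D is preserved.
DF → AC is preserved.
D → BF is preserved.
AC → F is preserved.
F → B is preserved.

A → C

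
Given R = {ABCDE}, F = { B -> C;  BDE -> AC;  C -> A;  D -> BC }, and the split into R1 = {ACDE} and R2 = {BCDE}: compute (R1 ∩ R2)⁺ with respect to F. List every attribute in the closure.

ABCDE

R1 ∩ R2 = {CDE}.
C → A applies, adding A
D → BC applies, adding B
Closure: {ABCDE}.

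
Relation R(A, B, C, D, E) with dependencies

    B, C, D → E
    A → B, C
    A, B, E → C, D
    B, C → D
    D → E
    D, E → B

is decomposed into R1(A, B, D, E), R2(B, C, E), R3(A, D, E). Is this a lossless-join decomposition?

No

Chase test. Columns are A, B, C, D, E; row i has aⱼ where attribute j ∈ Ri, else bᵢⱼ.
Initial tableau (one row per fragment):
  row 1: a1 a2 b13 a4 a5
  row 2: b21 a2 a3 b24 a5
  row 3: a1 b32 b33 a4 a5
Rows 1 and 3 agree on A; apply A→B, C and equate their B, C entries.
No row becomes fully distinguished — the join is lossy.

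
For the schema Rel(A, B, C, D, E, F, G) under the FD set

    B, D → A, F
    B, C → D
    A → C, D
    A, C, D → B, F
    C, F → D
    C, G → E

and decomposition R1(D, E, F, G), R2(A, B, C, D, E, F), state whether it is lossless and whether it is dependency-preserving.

Lossless test: (D, E, F)⁺ = {D, E, F}, which is a superkey of neither fragment — lossy.
Dependency preservation: the restricted closure of {C, G} across the fragments never reaches {E}, so C, G → E cannot be enforced without a join — not preserved.

lossy and not dependency-preserving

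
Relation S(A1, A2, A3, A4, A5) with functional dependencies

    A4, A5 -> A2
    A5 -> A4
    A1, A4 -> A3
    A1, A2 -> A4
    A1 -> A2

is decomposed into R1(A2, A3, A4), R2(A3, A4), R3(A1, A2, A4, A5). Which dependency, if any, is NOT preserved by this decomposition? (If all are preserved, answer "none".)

Check A1, A4 → A3: no single fragment contains all of {A1, A3, A4}, and the restricted closure of {A1, A4} across the fragments never reaches {A3}.
A4, A5 → A2 is preserved.
A5 → A4 is preserved.
A1, A2 → A4 is preserved.
A1 → A2 is preserved.

A1, A4 -> A3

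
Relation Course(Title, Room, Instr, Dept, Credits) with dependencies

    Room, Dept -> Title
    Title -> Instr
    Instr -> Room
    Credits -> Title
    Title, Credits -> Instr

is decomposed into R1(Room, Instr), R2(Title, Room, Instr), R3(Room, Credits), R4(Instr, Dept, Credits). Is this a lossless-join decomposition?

No

Chase test. Columns are Title, Room, Instr, Dept, Credits; row i has aⱼ where attribute j ∈ Ri, else bᵢⱼ.
Initial tableau (one row per fragment):
  row 1: b11 a2 a3 b14 b15
  row 2: a1 a2 a3 b24 b25
  row 3: b31 a2 b33 b34 a5
  row 4: b41 b42 a3 a4 a5
Rows 1 and 4 agree on Instr; apply Instr→Room and equate their Room entries.
Rows 3 and 4 agree on Credits; apply Credits→Title and equate their Title entries.
Rows 3 and 4 agree on Title, Credits; apply Title, Credits→Instr and equate their Instr entries.
No row becomes fully distinguished — the join is lossy.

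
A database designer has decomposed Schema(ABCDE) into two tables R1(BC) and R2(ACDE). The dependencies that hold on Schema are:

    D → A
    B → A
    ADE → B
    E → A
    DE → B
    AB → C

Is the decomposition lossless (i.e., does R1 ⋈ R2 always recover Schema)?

No

Common attributes: R1 ∩ R2 = {C}.
No dependency enlarges {C}, so (C)⁺ = {C}.
The closure contains neither all of R1 = {BC} nor all of R2 = {ACDE}, so the common attributes are not a superkey of either fragment. The join is lossy.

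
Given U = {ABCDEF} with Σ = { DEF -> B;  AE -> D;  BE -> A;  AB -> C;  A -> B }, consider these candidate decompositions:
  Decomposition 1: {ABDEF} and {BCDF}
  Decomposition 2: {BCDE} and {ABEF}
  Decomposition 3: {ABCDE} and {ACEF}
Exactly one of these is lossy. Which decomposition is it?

Decomposition 1

Decomposition 1: common = {BDF}, closure = {BDF} → lossy.
Decomposition 2: common = {BE}, closure = {ABCDE} → lossless.
Decomposition 3: common = {ACE}, closure = {ABCDE} → lossless.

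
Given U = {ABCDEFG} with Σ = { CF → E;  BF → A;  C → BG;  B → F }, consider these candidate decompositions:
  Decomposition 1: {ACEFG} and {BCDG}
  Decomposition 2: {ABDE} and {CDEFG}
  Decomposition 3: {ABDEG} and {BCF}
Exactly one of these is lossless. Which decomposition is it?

Decomposition 1: common = {CG}, closure = {ABCEFG} → lossless.
Decomposition 2: common = {DE}, closure = {DE} → lossy.
Decomposition 3: common = {B}, closure = {ABF} → lossy.

Decomposition 1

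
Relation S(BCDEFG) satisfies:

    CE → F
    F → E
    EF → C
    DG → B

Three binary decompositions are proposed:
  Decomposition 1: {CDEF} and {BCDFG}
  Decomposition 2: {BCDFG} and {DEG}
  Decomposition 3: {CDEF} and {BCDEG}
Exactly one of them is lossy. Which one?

Decomposition 2

Decomposition 1: common = {CDF}, closure = {CDEF} → lossless.
Decomposition 2: common = {DG}, closure = {BDG} → lossy.
Decomposition 3: common = {CDE}, closure = {CDEF} → lossless.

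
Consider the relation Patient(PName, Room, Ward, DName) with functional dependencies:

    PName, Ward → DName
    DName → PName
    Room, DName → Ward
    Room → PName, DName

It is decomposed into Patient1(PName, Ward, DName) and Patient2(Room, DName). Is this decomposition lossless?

Common attributes: Patient1 ∩ Patient2 = {DName}.
Closure of {DName}: DName → PName applies, adding PName. So (DName)⁺ = {PName, DName}.
The closure contains neither all of Patient1 = {PName, Ward, DName} nor all of Patient2 = {Room, DName}, so the common attributes are not a superkey of either fragment. The join is lossy.

No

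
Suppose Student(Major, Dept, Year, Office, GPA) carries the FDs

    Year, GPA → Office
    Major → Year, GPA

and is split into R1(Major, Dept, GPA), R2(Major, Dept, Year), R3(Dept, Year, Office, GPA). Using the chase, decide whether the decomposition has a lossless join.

Chase test. Columns are Major, Dept, Year, Office, GPA; row i has aⱼ where attribute j ∈ Ri, else bᵢⱼ.
Initial tableau (one row per fragment):
  row 1: a1 a2 b13 b14 a5
  row 2: a1 a2 a3 b24 b25
  row 3: b31 a2 a3 a4 a5
Rows 1 and 2 agree on Major; apply Major→Year, GPA and equate their Year, GPA entries.
Rows 1 and 2 agree on Year, GPA; apply Year, GPA→Office and equate their Office entries.
Rows 1 and 3 agree on Year, GPA; apply Year, GPA→Office and equate their Office entries.
Row 1 is now all distinguished symbols — the join is lossless.

Yes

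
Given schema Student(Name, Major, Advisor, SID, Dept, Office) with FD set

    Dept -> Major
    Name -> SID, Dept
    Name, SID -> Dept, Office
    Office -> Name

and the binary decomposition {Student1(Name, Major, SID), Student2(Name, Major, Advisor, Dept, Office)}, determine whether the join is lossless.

Common attributes: Student1 ∩ Student2 = {Name, Major}.
Closure of {Name, Major}: Name → SID, Dept applies, adding SID, Dept; Name, SID → Dept, Office applies, adding Office. So (Name, Major)⁺ = {Name, Major, SID, Dept, Office}.
This closure contains every attribute of Student1, so Student1 ∩ Student2 → Student1. The join is lossless.

Yes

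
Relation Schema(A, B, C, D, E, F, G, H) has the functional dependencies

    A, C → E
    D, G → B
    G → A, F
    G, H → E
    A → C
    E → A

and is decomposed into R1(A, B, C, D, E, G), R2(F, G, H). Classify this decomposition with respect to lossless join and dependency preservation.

lossy but dependency-preserving

Lossless test: (G)⁺ = {A, C, E, F, G}, which is a superkey of neither fragment — lossy.
Dependency preservation: G → A, F; G, H → E are not contained in any single fragment, but the restricted closure of each left-hand side across the fragments still reaches the right-hand side; the remaining FDs each lie inside some fragment. All dependencies are preserved.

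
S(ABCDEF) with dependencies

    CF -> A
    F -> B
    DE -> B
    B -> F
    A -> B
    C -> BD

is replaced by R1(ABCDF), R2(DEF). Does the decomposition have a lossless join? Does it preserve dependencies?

Lossless test: (DF)⁺ = {BDF}, which is a superkey of neither fragment — lossy.
Dependency preservation: DE → B is not contained in any single fragment, but the restricted closure of its left-hand side across the fragments still reaches the right-hand side; the remaining FDs each lie inside some fragment. All dependencies are preserved.

lossy but dependency-preserving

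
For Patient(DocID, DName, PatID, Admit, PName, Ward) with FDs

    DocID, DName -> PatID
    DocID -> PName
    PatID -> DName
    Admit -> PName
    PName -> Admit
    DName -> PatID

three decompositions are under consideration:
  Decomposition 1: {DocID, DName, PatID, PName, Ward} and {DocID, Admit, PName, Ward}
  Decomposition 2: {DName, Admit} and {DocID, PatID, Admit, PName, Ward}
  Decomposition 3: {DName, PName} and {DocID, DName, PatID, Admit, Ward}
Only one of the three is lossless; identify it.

Decomposition 1: common = {DocID, PName, Ward}, closure = {DocID, Admit, PName, Ward} → lossless.
Decomposition 2: common = {Admit}, closure = {Admit, PName} → lossy.
Decomposition 3: common = {DName}, closure = {DName, PatID} → lossy.

Decomposition 1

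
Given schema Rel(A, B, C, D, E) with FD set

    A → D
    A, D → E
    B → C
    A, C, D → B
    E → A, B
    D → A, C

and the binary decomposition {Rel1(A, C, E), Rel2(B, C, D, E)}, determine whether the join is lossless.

Yes

Common attributes: Rel1 ∩ Rel2 = {C, E}.
Closure of {C, E}: E → A, B applies, adding A, B; A → D applies, adding D. So (C, E)⁺ = {A, B, C, D, E}.
This closure contains every attribute of Rel1, so Rel1 ∩ Rel2 → Rel1. The join is lossless.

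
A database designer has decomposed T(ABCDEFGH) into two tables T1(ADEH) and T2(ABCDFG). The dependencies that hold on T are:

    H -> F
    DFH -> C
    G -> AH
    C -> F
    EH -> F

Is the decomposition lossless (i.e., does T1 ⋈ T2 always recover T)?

No

Common attributes: T1 ∩ T2 = {AD}.
No dependency enlarges {AD}, so (AD)⁺ = {AD}.
The closure contains neither all of T1 = {ADEH} nor all of T2 = {ABCDFG}, so the common attributes are not a superkey of either fragment. The join is lossy.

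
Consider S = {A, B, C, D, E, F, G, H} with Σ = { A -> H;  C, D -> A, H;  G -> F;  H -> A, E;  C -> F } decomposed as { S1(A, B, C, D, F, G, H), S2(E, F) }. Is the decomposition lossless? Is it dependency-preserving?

Lossless test: (F)⁺ = {F}, which is a superkey of neither fragment — lossy.
Dependency preservation: the restricted closure of {H} across the fragments never reaches {A, E}, so H → A, E cannot be enforced without a join — not preserved.

lossy and not dependency-preserving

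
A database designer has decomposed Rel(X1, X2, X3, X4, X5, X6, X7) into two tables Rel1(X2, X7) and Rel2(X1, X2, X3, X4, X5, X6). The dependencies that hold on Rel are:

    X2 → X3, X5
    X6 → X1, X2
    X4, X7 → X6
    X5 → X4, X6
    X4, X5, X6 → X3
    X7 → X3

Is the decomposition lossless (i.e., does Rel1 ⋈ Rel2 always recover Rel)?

Yes

Common attributes: Rel1 ∩ Rel2 = {X2}.
Closure of {X2}: X2 → X3, X5 applies, adding X3, X5; X5 → X4, X6 applies, adding X4, X6; X6 → X1, X2 applies, adding X1. So (X2)⁺ = {X1, X2, X3, X4, X5, X6}.
This closure contains every attribute of Rel2, so Rel1 ∩ Rel2 → Rel2. The join is lossless.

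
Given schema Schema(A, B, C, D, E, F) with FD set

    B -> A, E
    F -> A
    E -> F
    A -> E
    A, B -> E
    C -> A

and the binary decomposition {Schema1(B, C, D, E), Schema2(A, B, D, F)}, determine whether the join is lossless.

Yes

Common attributes: Schema1 ∩ Schema2 = {B, D}.
Closure of {B, D}: B → A, E applies, adding A, E; E → F applies, adding F. So (B, D)⁺ = {A, B, D, E, F}.
This closure contains every attribute of Schema2, so Schema1 ∩ Schema2 → Schema2. The join is lossless.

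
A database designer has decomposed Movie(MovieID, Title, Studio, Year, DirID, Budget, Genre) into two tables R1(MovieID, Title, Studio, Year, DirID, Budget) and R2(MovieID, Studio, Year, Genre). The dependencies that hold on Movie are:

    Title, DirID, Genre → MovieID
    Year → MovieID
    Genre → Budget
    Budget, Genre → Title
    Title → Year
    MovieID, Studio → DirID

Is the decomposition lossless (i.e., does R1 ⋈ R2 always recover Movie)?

No

Common attributes: R1 ∩ R2 = {MovieID, Studio, Year}.
Closure of {MovieID, Studio, Year}: MovieID, Studio → DirID applies, adding DirID. So (MovieID, Studio, Year)⁺ = {MovieID, Studio, Year, DirID}.
The closure contains neither all of R1 = {MovieID, Title, Studio, Year, DirID, Budget} nor all of R2 = {MovieID, Studio, Year, Genre}, so the common attributes are not a superkey of either fragment. The join is lossy.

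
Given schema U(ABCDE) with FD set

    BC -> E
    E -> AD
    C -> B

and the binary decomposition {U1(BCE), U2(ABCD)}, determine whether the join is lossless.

Common attributes: U1 ∩ U2 = {BC}.
Closure of {BC}: BC → E applies, adding E; E → AD applies, adding AD. So (BC)⁺ = {ABCDE}.
This closure contains every attribute of U1, so U1 ∩ U2 → U1. The join is lossless.

Yes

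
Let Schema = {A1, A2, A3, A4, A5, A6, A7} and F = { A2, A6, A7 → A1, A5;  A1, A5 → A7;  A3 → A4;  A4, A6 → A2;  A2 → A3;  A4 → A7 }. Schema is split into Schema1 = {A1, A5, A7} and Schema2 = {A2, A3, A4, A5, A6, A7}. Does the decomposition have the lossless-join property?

No

Common attributes: Schema1 ∩ Schema2 = {A5, A7}.
No dependency enlarges {A5, A7}, so (A5, A7)⁺ = {A5, A7}.
The closure contains neither all of Schema1 = {A1, A5, A7} nor all of Schema2 = {A2, A3, A4, A5, A6, A7}, so the common attributes are not a superkey of either fragment. The join is lossy.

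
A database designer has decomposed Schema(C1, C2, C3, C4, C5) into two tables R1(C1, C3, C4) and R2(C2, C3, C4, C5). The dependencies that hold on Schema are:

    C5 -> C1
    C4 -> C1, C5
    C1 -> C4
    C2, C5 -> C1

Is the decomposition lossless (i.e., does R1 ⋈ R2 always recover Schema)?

Common attributes: R1 ∩ R2 = {C3, C4}.
Closure of {C3, C4}: C4 → C1, C5 applies, adding C1, C5. So (C3, C4)⁺ = {C1, C3, C4, C5}.
This closure contains every attribute of R1, so R1 ∩ R2 → R1. The join is lossless.

Yes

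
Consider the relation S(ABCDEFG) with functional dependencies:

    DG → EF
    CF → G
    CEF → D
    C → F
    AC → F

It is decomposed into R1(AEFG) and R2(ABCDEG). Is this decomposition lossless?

No

Common attributes: R1 ∩ R2 = {AEG}.
No dependency enlarges {AEG}, so (AEG)⁺ = {AEG}.
The closure contains neither all of R1 = {AEFG} nor all of R2 = {ABCDEG}, so the common attributes are not a superkey of either fragment. The join is lossy.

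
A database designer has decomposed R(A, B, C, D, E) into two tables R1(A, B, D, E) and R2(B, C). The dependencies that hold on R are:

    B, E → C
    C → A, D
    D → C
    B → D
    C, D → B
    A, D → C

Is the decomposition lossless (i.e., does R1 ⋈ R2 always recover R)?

Yes

Common attributes: R1 ∩ R2 = {B}.
Closure of {B}: B → D applies, adding D; D → C applies, adding C; C → A, D applies, adding A. So (B)⁺ = {A, B, C, D}.
This closure contains every attribute of R2, so R1 ∩ R2 → R2. The join is lossless.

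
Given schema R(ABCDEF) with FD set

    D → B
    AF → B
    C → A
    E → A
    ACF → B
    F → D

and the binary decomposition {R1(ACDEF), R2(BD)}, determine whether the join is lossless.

Yes

Common attributes: R1 ∩ R2 = {D}.
Closure of {D}: D → B applies, adding B. So (D)⁺ = {BD}.
This closure contains every attribute of R2, so R1 ∩ R2 → R2. The join is lossless.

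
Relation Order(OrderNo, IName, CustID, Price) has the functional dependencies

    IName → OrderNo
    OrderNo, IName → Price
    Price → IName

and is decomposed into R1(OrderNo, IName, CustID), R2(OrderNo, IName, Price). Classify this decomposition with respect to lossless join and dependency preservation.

lossless and dependency-preserving

Lossless test: (OrderNo, IName)⁺ = {OrderNo, IName, Price}, which contains all of one fragment — lossless.
Dependency preservation: every FD's attributes lie within a single fragment, so each can be enforced locally — preserved.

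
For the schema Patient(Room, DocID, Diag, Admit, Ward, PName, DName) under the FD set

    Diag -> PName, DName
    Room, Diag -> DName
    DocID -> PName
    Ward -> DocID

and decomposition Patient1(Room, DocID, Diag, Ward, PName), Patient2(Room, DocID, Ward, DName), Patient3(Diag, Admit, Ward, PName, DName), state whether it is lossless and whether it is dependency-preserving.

lossy but dependency-preserving

Lossless test (chase): Rows 1 and 3 agree on Diag; apply Diag→PName, DName and equate their PName, DName entries. Rows 1 and 2 agree on DocID; apply DocID→PName and equate their PName entries. Rows 1 and 3 agree on Ward; apply Ward→DocID and equate their DocID entries. No row becomes fully distinguished — the join is lossy.
Dependency preservation: Room, Diag → DName is not contained in any single fragment, but the restricted closure of its left-hand side across the fragments still reaches the right-hand side; the remaining FDs each lie inside some fragment. All dependencies are preserved.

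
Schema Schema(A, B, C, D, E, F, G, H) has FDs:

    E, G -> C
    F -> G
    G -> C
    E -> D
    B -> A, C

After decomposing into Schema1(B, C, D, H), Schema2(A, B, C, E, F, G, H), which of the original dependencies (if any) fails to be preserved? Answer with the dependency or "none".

E -> D

Check E → D: no single fragment contains all of {D, E}, and the restricted closure of {E} across the fragments never reaches {D}.
E, G → C is preserved.
F → G is preserved.
G → C is preserved.
B → A, C is preserved.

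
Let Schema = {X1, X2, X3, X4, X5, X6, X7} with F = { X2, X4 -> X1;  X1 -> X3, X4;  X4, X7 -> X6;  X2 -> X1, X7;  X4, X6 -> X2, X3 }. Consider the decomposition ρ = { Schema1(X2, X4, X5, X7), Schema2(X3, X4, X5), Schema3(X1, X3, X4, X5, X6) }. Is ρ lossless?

Chase test. Columns are X1, X2, X3, X4, X5, X6, X7; row i has aⱼ where attribute j ∈ Schemai, else bᵢⱼ.
Initial tableau (one row per fragment):
  row 1: b11 a2 b13 a4 a5 b16 a7
  row 2: b21 b22 a3 a4 a5 b26 b27
  row 3: a1 b32 a3 a4 a5 a6 b37
No row becomes fully distinguished — the join is lossy.

No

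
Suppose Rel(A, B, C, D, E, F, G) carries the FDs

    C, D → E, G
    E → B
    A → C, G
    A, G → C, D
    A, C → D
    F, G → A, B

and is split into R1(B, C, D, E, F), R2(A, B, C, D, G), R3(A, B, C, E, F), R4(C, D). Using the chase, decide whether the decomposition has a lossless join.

Chase test. Columns are A, B, C, D, E, F, G; row i has aⱼ where attribute j ∈ Ri, else bᵢⱼ.
Initial tableau (one row per fragment):
  row 1: b11 a2 a3 a4 a5 a6 b17
  row 2: a1 a2 a3 a4 b25 b26 a7
  row 3: a1 a2 a3 b34 a5 a6 b37
  row 4: b41 b42 a3 a4 b45 b46 b47
Rows 1 and 2 agree on C, D; apply C, D→E, G and equate their E, G entries.
Rows 1 and 4 agree on C, D; apply C, D→E, G and equate their E, G entries.
Rows 1 and 4 agree on E; apply E→B and equate their B entries.
Rows 2 and 3 agree on A; apply A→C, G and equate their C, G entries.
Rows 2 and 3 agree on A, G; apply A, G→C, D and equate their C, D entries.
Rows 1 and 3 agree on F, G; apply F, G→A, B and equate their A, B entries.
Row 1 is now all distinguished symbols — the join is lossless.

Yes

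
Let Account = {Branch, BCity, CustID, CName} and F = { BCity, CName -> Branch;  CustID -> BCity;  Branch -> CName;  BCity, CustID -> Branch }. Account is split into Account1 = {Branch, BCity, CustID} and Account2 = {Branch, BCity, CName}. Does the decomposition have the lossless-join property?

Yes

Common attributes: Account1 ∩ Account2 = {Branch, BCity}.
Closure of {Branch, BCity}: Branch → CName applies, adding CName. So (Branch, BCity)⁺ = {Branch, BCity, CName}.
This closure contains every attribute of Account2, so Account1 ∩ Account2 → Account2. The join is lossless.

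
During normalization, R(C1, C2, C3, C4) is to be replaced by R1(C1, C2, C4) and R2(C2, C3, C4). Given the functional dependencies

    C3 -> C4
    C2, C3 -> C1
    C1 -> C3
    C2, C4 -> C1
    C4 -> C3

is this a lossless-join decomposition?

Common attributes: R1 ∩ R2 = {C2, C4}.
Closure of {C2, C4}: C2, C4 → C1 applies, adding C1; C4 → C3 applies, adding C3. So (C2, C4)⁺ = {C1, C2, C3, C4}.
This closure contains every attribute of R1, so R1 ∩ R2 → R1. The join is lossless.

Yes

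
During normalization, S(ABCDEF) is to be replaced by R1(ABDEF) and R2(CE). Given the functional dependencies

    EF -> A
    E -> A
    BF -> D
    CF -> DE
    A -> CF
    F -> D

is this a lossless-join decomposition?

Yes

Common attributes: R1 ∩ R2 = {E}.
Closure of {E}: E → A applies, adding A; A → CF applies, adding CF; F → D applies, adding D. So (E)⁺ = {ACDEF}.
This closure contains every attribute of R2, so R1 ∩ R2 → R2. The join is lossless.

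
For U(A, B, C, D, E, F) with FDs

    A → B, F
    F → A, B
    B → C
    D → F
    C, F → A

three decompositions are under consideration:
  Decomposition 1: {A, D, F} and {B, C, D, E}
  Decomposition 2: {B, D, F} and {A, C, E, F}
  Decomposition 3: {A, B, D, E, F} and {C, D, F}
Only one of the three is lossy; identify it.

Decomposition 1: common = {D}, closure = {A, B, C, D, F} → lossless.
Decomposition 2: common = {F}, closure = {A, B, C, F} → lossy.
Decomposition 3: common = {D, F}, closure = {A, B, C, D, F} → lossless.

Decomposition 2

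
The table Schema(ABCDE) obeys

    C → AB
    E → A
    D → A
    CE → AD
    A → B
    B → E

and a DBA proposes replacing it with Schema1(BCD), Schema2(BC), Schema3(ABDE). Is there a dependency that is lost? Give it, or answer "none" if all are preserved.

none

C → AB: restricted closure across fragments reaches AB.
E → A lies within Schema3.
D → A lies within Schema3.
CE → AD: restricted closure across fragments reaches AD.
A → B lies within Schema3.
B → E lies within Schema3.
Every dependency is enforceable on the fragments, so the decomposition is dependency-preserving.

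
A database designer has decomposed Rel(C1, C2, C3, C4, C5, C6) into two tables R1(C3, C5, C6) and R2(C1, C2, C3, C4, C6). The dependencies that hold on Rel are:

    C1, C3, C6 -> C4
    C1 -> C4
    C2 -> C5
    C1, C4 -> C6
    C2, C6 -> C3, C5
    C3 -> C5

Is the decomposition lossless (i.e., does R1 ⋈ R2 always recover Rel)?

Common attributes: R1 ∩ R2 = {C3, C6}.
Closure of {C3, C6}: C3 → C5 applies, adding C5. So (C3, C6)⁺ = {C3, C5, C6}.
This closure contains every attribute of R1, so R1 ∩ R2 → R1. The join is lossless.

Yes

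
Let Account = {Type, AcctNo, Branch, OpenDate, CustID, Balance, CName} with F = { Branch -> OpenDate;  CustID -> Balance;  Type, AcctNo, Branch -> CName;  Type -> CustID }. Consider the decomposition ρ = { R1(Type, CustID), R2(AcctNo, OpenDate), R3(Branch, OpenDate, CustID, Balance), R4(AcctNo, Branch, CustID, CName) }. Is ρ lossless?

No

Chase test. Columns are Type, AcctNo, Branch, OpenDate, CustID, Balance, CName; row i has aⱼ where attribute j ∈ Ri, else bᵢⱼ.
Initial tableau (one row per fragment):
  row 1: a1 b12 b13 b14 a5 b16 b17
  row 2: b21 a2 b23 a4 b25 b26 b27
  row 3: b31 b32 a3 a4 a5 a6 b37
  row 4: b41 a2 a3 b44 a5 b46 a7
Rows 3 and 4 agree on Branch; apply Branch→OpenDate and equate their OpenDate entries.
Rows 1 and 3 agree on CustID; apply CustID→Balance and equate their Balance entries.
Rows 1 and 4 agree on CustID; apply CustID→Balance and equate their Balance entries.
No row becomes fully distinguished — the join is lossy.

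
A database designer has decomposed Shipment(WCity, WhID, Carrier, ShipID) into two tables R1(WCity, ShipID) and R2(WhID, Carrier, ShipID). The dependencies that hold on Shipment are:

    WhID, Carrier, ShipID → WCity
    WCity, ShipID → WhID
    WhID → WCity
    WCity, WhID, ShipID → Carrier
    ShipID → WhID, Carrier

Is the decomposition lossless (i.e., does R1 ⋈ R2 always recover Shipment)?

Yes

Common attributes: R1 ∩ R2 = {ShipID}.
Closure of {ShipID}: ShipID → WhID, Carrier applies, adding WhID, Carrier; WhID, Carrier, ShipID → WCity applies, adding WCity. So (ShipID)⁺ = {WCity, WhID, Carrier, ShipID}.
This closure contains every attribute of R1, so R1 ∩ R2 → R1. The join is lossless.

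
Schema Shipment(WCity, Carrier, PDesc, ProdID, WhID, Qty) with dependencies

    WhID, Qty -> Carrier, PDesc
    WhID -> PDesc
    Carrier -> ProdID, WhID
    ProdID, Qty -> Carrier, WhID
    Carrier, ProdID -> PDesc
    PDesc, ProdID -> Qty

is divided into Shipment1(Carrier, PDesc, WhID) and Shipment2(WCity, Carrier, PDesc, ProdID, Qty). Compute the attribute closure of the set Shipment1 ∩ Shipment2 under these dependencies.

Shipment1 ∩ Shipment2 = {Carrier, PDesc}.
Carrier → ProdID, WhID applies, adding ProdID, WhID
PDesc, ProdID → Qty applies, adding Qty
Closure: {Carrier, PDesc, ProdID, WhID, Qty}.

Carrier, PDesc, ProdID, WhID, Qty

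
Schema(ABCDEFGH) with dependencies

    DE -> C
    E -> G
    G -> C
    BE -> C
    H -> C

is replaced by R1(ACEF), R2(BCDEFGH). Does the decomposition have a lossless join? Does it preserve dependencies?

Lossless test: (CEF)⁺ = {CEFG}, which is a superkey of neither fragment — lossy.
Dependency preservation: every FD's attributes lie within a single fragment, so each can be enforced locally — preserved.

lossy but dependency-preserving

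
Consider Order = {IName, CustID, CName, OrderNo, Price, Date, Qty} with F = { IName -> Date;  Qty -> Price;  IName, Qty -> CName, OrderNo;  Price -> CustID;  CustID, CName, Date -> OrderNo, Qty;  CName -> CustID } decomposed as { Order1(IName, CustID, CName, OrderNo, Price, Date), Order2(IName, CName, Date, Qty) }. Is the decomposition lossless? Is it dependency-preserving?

lossless but not dependency-preserving

Lossless test: (IName, CName, Date)⁺ = {IName, CustID, CName, OrderNo, Price, Date, Qty}, which contains all of one fragment — lossless.
Dependency preservation: the restricted closure of {Qty} across the fragments never reaches {Price}, so Qty → Price cannot be enforced without a join — not preserved.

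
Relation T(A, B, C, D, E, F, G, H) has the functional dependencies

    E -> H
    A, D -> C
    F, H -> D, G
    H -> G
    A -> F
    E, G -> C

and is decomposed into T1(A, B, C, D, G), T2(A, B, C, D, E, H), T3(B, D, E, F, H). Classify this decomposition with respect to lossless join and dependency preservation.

lossy and not dependency-preserving

Lossless test (chase): Rows 2 and 3 agree on H; apply H→G and equate their G entries. Rows 1 and 2 agree on A; apply A→F and equate their F entries. Rows 2 and 3 agree on E, G; apply E, G→C and equate their C entries. No row becomes fully distinguished — the join is lossy.
Dependency preservation: the restricted closure of {F, H} across the fragments never reaches {D, G}, so F, H → D, G cannot be enforced without a join — not preserved.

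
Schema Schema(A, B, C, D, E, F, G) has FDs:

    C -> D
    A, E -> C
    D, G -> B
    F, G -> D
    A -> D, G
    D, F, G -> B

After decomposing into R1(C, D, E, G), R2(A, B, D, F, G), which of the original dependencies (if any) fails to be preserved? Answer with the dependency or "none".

A, E -> C

Check A, E → C: no single fragment contains all of {A, C, E}, and the restricted closure of {A, E} across the fragments never reaches {C}.
C → D is preserved.
D, G → B is preserved.
F, G → D is preserved.
A → D, G is preserved.
D, F, G → B is preserved.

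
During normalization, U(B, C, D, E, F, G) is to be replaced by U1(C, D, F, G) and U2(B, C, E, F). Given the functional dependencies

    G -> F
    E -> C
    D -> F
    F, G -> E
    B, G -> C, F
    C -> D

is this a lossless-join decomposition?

Common attributes: U1 ∩ U2 = {C, F}.
Closure of {C, F}: C → D applies, adding D. So (C, F)⁺ = {C, D, F}.
The closure contains neither all of U1 = {C, D, F, G} nor all of U2 = {B, C, E, F}, so the common attributes are not a superkey of either fragment. The join is lossy.

No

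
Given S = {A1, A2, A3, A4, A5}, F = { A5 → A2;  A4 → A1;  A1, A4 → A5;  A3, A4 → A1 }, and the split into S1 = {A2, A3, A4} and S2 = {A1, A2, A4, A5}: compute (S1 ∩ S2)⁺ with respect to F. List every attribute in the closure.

S1 ∩ S2 = {A2, A4}.
A4 → A1 applies, adding A1
A1, A4 → A5 applies, adding A5
Closure: {A1, A2, A4, A5}.

A1, A2, A4, A5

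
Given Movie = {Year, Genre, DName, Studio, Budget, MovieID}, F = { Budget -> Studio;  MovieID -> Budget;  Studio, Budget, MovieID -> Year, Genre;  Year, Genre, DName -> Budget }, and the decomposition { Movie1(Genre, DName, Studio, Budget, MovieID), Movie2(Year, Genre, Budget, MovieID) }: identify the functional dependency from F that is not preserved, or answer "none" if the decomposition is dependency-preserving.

Year, Genre, DName -> Budget

Check Year, Genre, DName → Budget: no single fragment contains all of {Year, Genre, DName, Budget}, and the restricted closure of {Year, Genre, DName} across the fragments never reaches {Budget}.
Budget → Studio is preserved.
MovieID → Budget is preserved.
Studio, Budget, MovieID → Year, Genre is preserved.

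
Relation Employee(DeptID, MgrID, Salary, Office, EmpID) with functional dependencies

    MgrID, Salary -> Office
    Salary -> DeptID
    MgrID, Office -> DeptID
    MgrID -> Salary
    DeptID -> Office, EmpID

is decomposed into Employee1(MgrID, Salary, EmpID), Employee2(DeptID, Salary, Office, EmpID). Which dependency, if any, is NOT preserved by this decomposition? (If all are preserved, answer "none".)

none

MgrID, Salary → Office: restricted closure across fragments reaches Office.
Salary → DeptID lies within Employee2.
MgrID, Office → DeptID: restricted closure across fragments reaches DeptID.
MgrID → Salary lies within Employee1.
DeptID → Office, EmpID lies within Employee2.
Every dependency is enforceable on the fragments, so the decomposition is dependency-preserving.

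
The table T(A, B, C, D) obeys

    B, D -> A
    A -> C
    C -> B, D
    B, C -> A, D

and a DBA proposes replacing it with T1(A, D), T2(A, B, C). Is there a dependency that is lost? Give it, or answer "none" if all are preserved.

Check B, D → A: no single fragment contains all of {A, B, D}, and the restricted closure of {B, D} across the fragments never reaches {A}.
A → C is preserved.
C → B, D is preserved.
B, C → A, D is preserved.

B, D -> A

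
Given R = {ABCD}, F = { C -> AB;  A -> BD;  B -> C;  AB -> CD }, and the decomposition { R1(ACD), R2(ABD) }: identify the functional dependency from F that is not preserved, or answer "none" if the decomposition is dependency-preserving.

C → AB: restricted closure across fragments reaches AB.
A → BD lies within R2.
B → C: restricted closure across fragments reaches C.
AB → CD: restricted closure across fragments reaches CD.
Every dependency is enforceable on the fragments, so the decomposition is dependency-preserving.

none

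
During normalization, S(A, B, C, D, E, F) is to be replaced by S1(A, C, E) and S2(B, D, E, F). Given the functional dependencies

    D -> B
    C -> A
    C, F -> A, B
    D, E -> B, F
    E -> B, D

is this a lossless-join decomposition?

Yes

Common attributes: S1 ∩ S2 = {E}.
Closure of {E}: E → B, D applies, adding B, D; D, E → B, F applies, adding F. So (E)⁺ = {B, D, E, F}.
This closure contains every attribute of S2, so S1 ∩ S2 → S2. The join is lossless.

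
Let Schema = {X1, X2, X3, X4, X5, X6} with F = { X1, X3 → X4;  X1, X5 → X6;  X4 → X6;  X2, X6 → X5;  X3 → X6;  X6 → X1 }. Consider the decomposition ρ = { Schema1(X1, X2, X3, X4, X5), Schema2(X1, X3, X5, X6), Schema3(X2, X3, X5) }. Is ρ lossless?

Yes

Chase test. Columns are X1, X2, X3, X4, X5, X6; row i has aⱼ where attribute j ∈ Schemai, else bᵢⱼ.
Initial tableau (one row per fragment):
  row 1: a1 a2 a3 a4 a5 b16
  row 2: a1 b22 a3 b24 a5 a6
  row 3: b31 a2 a3 b34 a5 b36
Rows 1 and 2 agree on X1, X3; apply X1, X3→X4 and equate their X4 entries.
Rows 1 and 2 agree on X1, X5; apply X1, X5→X6 and equate their X6 entries.
Rows 1 and 3 agree on X3; apply X3→X6 and equate their X6 entries.
Rows 1 and 3 agree on X6; apply X6→X1 and equate their X1 entries.
Rows 1 and 3 agree on X1, X3; apply X1, X3→X4 and equate their X4 entries.
Row 1 is now all distinguished symbols — the join is lossless.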